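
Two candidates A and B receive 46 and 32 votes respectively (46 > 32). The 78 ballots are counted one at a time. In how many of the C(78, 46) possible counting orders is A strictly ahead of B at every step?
Strict-lead orderings = 1403791593450259822270

Total orderings of the 78 votes with 46 for A: C(78, 46) = 7821124592080019009790. By the Bertrand ballot formula (Cycle Lemma / reflection principle), the number of orderings in which A is strictly ahead of B throughout is (p − q)/(p + q) · C(p + q, p) = (46 − 32)/(46 + 32) · 7821124592080019009790 = 1403791593450259822270.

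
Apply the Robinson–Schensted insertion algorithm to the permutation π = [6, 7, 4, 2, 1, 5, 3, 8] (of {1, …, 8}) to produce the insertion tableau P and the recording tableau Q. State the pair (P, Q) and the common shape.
P = [1, 3, 8] / [2, 5] / [4, 7] / [6];  Q = [1, 2, 8] / [3, 6] / [4, 7] / [5];  common shape = (3, 2, 2, 1)

Row-insert the values π_1, π_2, … into P one at a time, bumping the leftmost entry strictly greater than the inserted value down to the next row. The recording tableau Q records, in position (i, j), the step at which that cell was added to P.
  Insert 6 (step 1): P = [6];  Q = [1]
  Insert 7 (step 2): P = [6, 7];  Q = [1, 2]
  Insert 4 (step 3): P = [4, 7] / [6];  Q = [1, 2] / [3]
  Insert 2 (step 4): P = [2, 7] / [4] / [6];  Q = [1, 2] / [3] / [4]
  Insert 1 (step 5): P = [1, 7] / [2] / [4] / [6];  Q = [1, 2] / [3] / [4] / [5]
  Insert 5 (step 6): P = [1, 5] / [2, 7] / [4] / [6];  Q = [1, 2] / [3, 6] / [4] / [5]
  Insert 3 (step 7): P = [1, 3] / [2, 5] / [4, 7] / [6];  Q = [1, 2] / [3, 6] / [4, 7] / [5]
  Insert 8 (step 8): P = [1, 3, 8] / [2, 5] / [4, 7] / [6];  Q = [1, 2, 8] / [3, 6] / [4, 7] / [5]
Final shape: (3, 2, 2, 1).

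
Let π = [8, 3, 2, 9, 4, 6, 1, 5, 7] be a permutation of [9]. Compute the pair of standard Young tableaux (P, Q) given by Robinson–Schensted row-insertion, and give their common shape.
P = [1, 4, 5, 7] / [2, 6] / [3, 9] / [8];  Q = [1, 4, 6, 9] / [2, 5] / [3, 8] / [7];  common shape = (4, 2, 2, 1)

Row-insert the values π_1, π_2, … into P one at a time, bumping the leftmost entry strictly greater than the inserted value down to the next row. The recording tableau Q records, in position (i, j), the step at which that cell was added to P.
  Insert 8 (step 1): P = [8];  Q = [1]
  Insert 3 (step 2): P = [3] / [8];  Q = [1] / [2]
  Insert 2 (step 3): P = [2] / [3] / [8];  Q = [1] / [2] / [3]
  Insert 9 (step 4): P = [2, 9] / [3] / [8];  Q = [1, 4] / [2] / [3]
  Insert 4 (step 5): P = [2, 4] / [3, 9] / [8];  Q = [1, 4] / [2, 5] / [3]
  Insert 6 (step 6): P = [2, 4, 6] / [3, 9] / [8];  Q = [1, 4, 6] / [2, 5] / [3]
  Insert 1 (step 7): P = [1, 4, 6] / [2, 9] / [3] / [8];  Q = [1, 4, 6] / [2, 5] / [3] / [7]
  Insert 5 (step 8): P = [1, 4, 5] / [2, 6] / [3, 9] / [8];  Q = [1, 4, 6] / [2, 5] / [3, 8] / [7]
  Insert 7 (step 9): P = [1, 4, 5, 7] / [2, 6] / [3, 9] / [8];  Q = [1, 4, 6, 9] / [2, 5] / [3, 8] / [7]
Final shape: (4, 2, 2, 1).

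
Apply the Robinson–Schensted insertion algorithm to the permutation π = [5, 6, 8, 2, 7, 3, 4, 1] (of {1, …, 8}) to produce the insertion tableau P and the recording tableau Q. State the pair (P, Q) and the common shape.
P = [1, 3, 4] / [2, 6, 7] / [5] / [8];  Q = [1, 2, 3] / [4, 5, 7] / [6] / [8];  common shape = (3, 3, 1, 1)

Row-insert the values π_1, π_2, … into P one at a time, bumping the leftmost entry strictly greater than the inserted value down to the next row. The recording tableau Q records, in position (i, j), the step at which that cell was added to P.
  Insert 5 (step 1): P = [5];  Q = [1]
  Insert 6 (step 2): P = [5, 6];  Q = [1, 2]
  Insert 8 (step 3): P = [5, 6, 8];  Q = [1, 2, 3]
  Insert 2 (step 4): P = [2, 6, 8] / [5];  Q = [1, 2, 3] / [4]
  Insert 7 (step 5): P = [2, 6, 7] / [5, 8];  Q = [1, 2, 3] / [4, 5]
  Insert 3 (step 6): P = [2, 3, 7] / [5, 6] / [8];  Q = [1, 2, 3] / [4, 5] / [6]
  Insert 4 (step 7): P = [2, 3, 4] / [5, 6, 7] / [8];  Q = [1, 2, 3] / [4, 5, 7] / [6]
  Insert 1 (step 8): P = [1, 3, 4] / [2, 6, 7] / [5] / [8];  Q = [1, 2, 3] / [4, 5, 7] / [6] / [8]
Final shape: (3, 3, 1, 1).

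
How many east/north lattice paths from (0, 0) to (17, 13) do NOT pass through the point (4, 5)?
Number of paths = 94120110

Total paths from (0, 0) to (17, 13): C(30, 17) = 119759850. Paths through (4, 5): (paths (0, 0) → (4, 5)) × (paths (4, 5) → (17, 13)) = C(9, 4) · C(21, 13) = 126 · 203490 = 25639740. Avoidance count = 119759850 − 25639740 = 94120110.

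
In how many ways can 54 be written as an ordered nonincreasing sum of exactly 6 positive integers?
p(54, 6 parts) = 7760

Partitions of n into exactly k parts are in bijection with partitions of n − k into at most k parts (subtract 1 from each part). So p(54, exactly 6) = p(48, parts ≤ 6). Computing via the recurrence p(m, j) = p(m, j−1) + p(m−j, j) gives 7760.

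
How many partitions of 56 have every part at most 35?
p(56, parts ≤ 35) = 524109

Use the recurrence p(n, m) = p(n, m−1) + p(n−m, m): either the largest part is < m (count p(n, m−1)) or the largest part is exactly m (remove one copy of m, count p(n−m, m)). With p(0, ·) = 1 this gives p(56, parts ≤ 35) = 524109. (By conjugating Young diagrams, this also counts partitions of 56 into at most 35 parts.)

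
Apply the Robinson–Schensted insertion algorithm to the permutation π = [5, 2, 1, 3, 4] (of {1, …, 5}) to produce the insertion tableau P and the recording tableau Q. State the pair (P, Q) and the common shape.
P = [1, 3, 4] / [2] / [5];  Q = [1, 4, 5] / [2] / [3];  common shape = (3, 1, 1)

Row-insert the values π_1, π_2, … into P one at a time, bumping the leftmost entry strictly greater than the inserted value down to the next row. The recording tableau Q records, in position (i, j), the step at which that cell was added to P.
  Insert 5 (step 1): P = [5];  Q = [1]
  Insert 2 (step 2): P = [2] / [5];  Q = [1] / [2]
  Insert 1 (step 3): P = [1] / [2] / [5];  Q = [1] / [2] / [3]
  Insert 3 (step 4): P = [1, 3] / [2] / [5];  Q = [1, 4] / [2] / [3]
  Insert 4 (step 5): P = [1, 3, 4] / [2] / [5];  Q = [1, 4, 5] / [2] / [3]
Final shape: (3, 1, 1).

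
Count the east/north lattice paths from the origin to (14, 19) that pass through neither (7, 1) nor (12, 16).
Number of paths = 511986370

Inclusion–exclusion. Total paths: C(33, 14) = 818809200. Through P₁: C(8, 7)·C(25, 7) = 3845600. Through P₂: C(28, 12)·C(5, 2) = 304217550. Since P₁ is strictly southwest of P₂, a monotone path through both must visit P₁ then P₂; paths through both = C(8, 7)·C(20, 5)·C(5, 2) = 1240320. Avoid both = 818809200 − 3845600 − 304217550 + 1240320 = 511986370.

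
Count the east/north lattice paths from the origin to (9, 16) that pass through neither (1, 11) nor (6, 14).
Number of paths = 1646651

Inclusion–exclusion. Total paths: C(25, 9) = 2042975. Through P₁: C(12, 1)·C(13, 8) = 15444. Through P₂: C(20, 6)·C(5, 3) = 387600. Since P₁ is strictly southwest of P₂, a monotone path through both must visit P₁ then P₂; paths through both = C(12, 1)·C(8, 5)·C(5, 3) = 6720. Avoid both = 2042975 − 15444 − 387600 + 6720 = 1646651.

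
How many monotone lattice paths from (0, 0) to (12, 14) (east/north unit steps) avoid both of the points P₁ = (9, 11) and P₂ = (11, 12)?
Number of paths = 3753906

Inclusion–exclusion. Total paths: C(26, 12) = 9657700. Through P₁: C(20, 9)·C(6, 3) = 3359200. Through P₂: C(23, 11)·C(3, 1) = 4056234. Since P₁ is strictly southwest of P₂, a monotone path through both must visit P₁ then P₂; paths through both = C(20, 9)·C(3, 2)·C(3, 1) = 1511640. Avoid both = 9657700 − 3359200 − 4056234 + 1511640 = 3753906.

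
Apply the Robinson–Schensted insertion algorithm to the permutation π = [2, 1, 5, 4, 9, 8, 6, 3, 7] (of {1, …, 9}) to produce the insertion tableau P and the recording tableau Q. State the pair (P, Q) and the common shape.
P = [1, 3, 6, 7] / [2, 4, 8] / [5] / [9];  Q = [1, 3, 5, 9] / [2, 4, 6] / [7] / [8];  common shape = (4, 3, 1, 1)

Row-insert the values π_1, π_2, … into P one at a time, bumping the leftmost entry strictly greater than the inserted value down to the next row. The recording tableau Q records, in position (i, j), the step at which that cell was added to P.
  Insert 2 (step 1): P = [2];  Q = [1]
  Insert 1 (step 2): P = [1] / [2];  Q = [1] / [2]
  Insert 5 (step 3): P = [1, 5] / [2];  Q = [1, 3] / [2]
  Insert 4 (step 4): P = [1, 4] / [2, 5];  Q = [1, 3] / [2, 4]
  Insert 9 (step 5): P = [1, 4, 9] / [2, 5];  Q = [1, 3, 5] / [2, 4]
  Insert 8 (step 6): P = [1, 4, 8] / [2, 5, 9];  Q = [1, 3, 5] / [2, 4, 6]
  Insert 6 (step 7): P = [1, 4, 6] / [2, 5, 8] / [9];  Q = [1, 3, 5] / [2, 4, 6] / [7]
  Insert 3 (step 8): P = [1, 3, 6] / [2, 4, 8] / [5] / [9];  Q = [1, 3, 5] / [2, 4, 6] / [7] / [8]
  Insert 7 (step 9): P = [1, 3, 6, 7] / [2, 4, 8] / [5] / [9];  Q = [1, 3, 5, 9] / [2, 4, 6] / [7] / [8]
Final shape: (4, 3, 1, 1).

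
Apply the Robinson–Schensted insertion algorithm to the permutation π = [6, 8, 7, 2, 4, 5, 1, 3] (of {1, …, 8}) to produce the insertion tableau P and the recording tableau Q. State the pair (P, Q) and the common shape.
P = [1, 3, 5] / [2, 4] / [6, 7] / [8];  Q = [1, 2, 6] / [3, 5] / [4, 8] / [7];  common shape = (3, 2, 2, 1)

Row-insert the values π_1, π_2, … into P one at a time, bumping the leftmost entry strictly greater than the inserted value down to the next row. The recording tableau Q records, in position (i, j), the step at which that cell was added to P.
  Insert 6 (step 1): P = [6];  Q = [1]
  Insert 8 (step 2): P = [6, 8];  Q = [1, 2]
  Insert 7 (step 3): P = [6, 7] / [8];  Q = [1, 2] / [3]
  Insert 2 (step 4): P = [2, 7] / [6] / [8];  Q = [1, 2] / [3] / [4]
  Insert 4 (step 5): P = [2, 4] / [6, 7] / [8];  Q = [1, 2] / [3, 5] / [4]
  Insert 5 (step 6): P = [2, 4, 5] / [6, 7] / [8];  Q = [1, 2, 6] / [3, 5] / [4]
  Insert 1 (step 7): P = [1, 4, 5] / [2, 7] / [6] / [8];  Q = [1, 2, 6] / [3, 5] / [4] / [7]
  Insert 3 (step 8): P = [1, 3, 5] / [2, 4] / [6, 7] / [8];  Q = [1, 2, 6] / [3, 5] / [4, 8] / [7]
Final shape: (3, 2, 2, 1).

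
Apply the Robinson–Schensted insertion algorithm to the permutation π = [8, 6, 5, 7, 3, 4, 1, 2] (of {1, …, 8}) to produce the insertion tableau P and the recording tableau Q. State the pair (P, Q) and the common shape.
P = [1, 2] / [3, 4] / [5, 7] / [6] / [8];  Q = [1, 4] / [2, 6] / [3, 8] / [5] / [7];  common shape = (2, 2, 2, 1, 1)

Row-insert the values π_1, π_2, … into P one at a time, bumping the leftmost entry strictly greater than the inserted value down to the next row. The recording tableau Q records, in position (i, j), the step at which that cell was added to P.
  Insert 8 (step 1): P = [8];  Q = [1]
  Insert 6 (step 2): P = [6] / [8];  Q = [1] / [2]
  Insert 5 (step 3): P = [5] / [6] / [8];  Q = [1] / [2] / [3]
  Insert 7 (step 4): P = [5, 7] / [6] / [8];  Q = [1, 4] / [2] / [3]
  Insert 3 (step 5): P = [3, 7] / [5] / [6] / [8];  Q = [1, 4] / [2] / [3] / [5]
  Insert 4 (step 6): P = [3, 4] / [5, 7] / [6] / [8];  Q = [1, 4] / [2, 6] / [3] / [5]
  Insert 1 (step 7): P = [1, 4] / [3, 7] / [5] / [6] / [8];  Q = [1, 4] / [2, 6] / [3] / [5] / [7]
  Insert 2 (step 8): P = [1, 2] / [3, 4] / [5, 7] / [6] / [8];  Q = [1, 4] / [2, 6] / [3, 8] / [5] / [7]
Final shape: (2, 2, 2, 1, 1).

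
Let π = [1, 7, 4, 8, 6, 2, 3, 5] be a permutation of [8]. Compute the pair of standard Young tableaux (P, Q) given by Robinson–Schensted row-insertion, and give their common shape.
P = [1, 2, 3, 5] / [4, 6] / [7, 8];  Q = [1, 2, 4, 8] / [3, 5] / [6, 7];  common shape = (4, 2, 2)

Row-insert the values π_1, π_2, … into P one at a time, bumping the leftmost entry strictly greater than the inserted value down to the next row. The recording tableau Q records, in position (i, j), the step at which that cell was added to P.
  Insert 1 (step 1): P = [1];  Q = [1]
  Insert 7 (step 2): P = [1, 7];  Q = [1, 2]
  Insert 4 (step 3): P = [1, 4] / [7];  Q = [1, 2] / [3]
  Insert 8 (step 4): P = [1, 4, 8] / [7];  Q = [1, 2, 4] / [3]
  Insert 6 (step 5): P = [1, 4, 6] / [7, 8];  Q = [1, 2, 4] / [3, 5]
  Insert 2 (step 6): P = [1, 2, 6] / [4, 8] / [7];  Q = [1, 2, 4] / [3, 5] / [6]
  Insert 3 (step 7): P = [1, 2, 3] / [4, 6] / [7, 8];  Q = [1, 2, 4] / [3, 5] / [6, 7]
  Insert 5 (step 8): P = [1, 2, 3, 5] / [4, 6] / [7, 8];  Q = [1, 2, 4, 8] / [3, 5] / [6, 7]
Final shape: (4, 2, 2).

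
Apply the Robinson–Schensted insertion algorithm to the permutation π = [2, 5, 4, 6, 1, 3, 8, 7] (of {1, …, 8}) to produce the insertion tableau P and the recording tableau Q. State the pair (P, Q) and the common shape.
P = [1, 3, 6, 7] / [2, 4, 8] / [5];  Q = [1, 2, 4, 7] / [3, 6, 8] / [5];  common shape = (4, 3, 1)

Row-insert the values π_1, π_2, … into P one at a time, bumping the leftmost entry strictly greater than the inserted value down to the next row. The recording tableau Q records, in position (i, j), the step at which that cell was added to P.
  Insert 2 (step 1): P = [2];  Q = [1]
  Insert 5 (step 2): P = [2, 5];  Q = [1, 2]
  Insert 4 (step 3): P = [2, 4] / [5];  Q = [1, 2] / [3]
  Insert 6 (step 4): P = [2, 4, 6] / [5];  Q = [1, 2, 4] / [3]
  Insert 1 (step 5): P = [1, 4, 6] / [2] / [5];  Q = [1, 2, 4] / [3] / [5]
  Insert 3 (step 6): P = [1, 3, 6] / [2, 4] / [5];  Q = [1, 2, 4] / [3, 6] / [5]
  Insert 8 (step 7): P = [1, 3, 6, 8] / [2, 4] / [5];  Q = [1, 2, 4, 7] / [3, 6] / [5]
  Insert 7 (step 8): P = [1, 3, 6, 7] / [2, 4, 8] / [5];  Q = [1, 2, 4, 7] / [3, 6, 8] / [5]
Final shape: (4, 3, 1).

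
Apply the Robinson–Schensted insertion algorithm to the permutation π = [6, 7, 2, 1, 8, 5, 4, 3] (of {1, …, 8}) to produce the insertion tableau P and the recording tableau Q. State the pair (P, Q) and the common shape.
P = [1, 3, 8] / [2, 4] / [5, 7] / [6];  Q = [1, 2, 5] / [3, 6] / [4, 7] / [8];  common shape = (3, 2, 2, 1)

Row-insert the values π_1, π_2, … into P one at a time, bumping the leftmost entry strictly greater than the inserted value down to the next row. The recording tableau Q records, in position (i, j), the step at which that cell was added to P.
  Insert 6 (step 1): P = [6];  Q = [1]
  Insert 7 (step 2): P = [6, 7];  Q = [1, 2]
  Insert 2 (step 3): P = [2, 7] / [6];  Q = [1, 2] / [3]
  Insert 1 (step 4): P = [1, 7] / [2] / [6];  Q = [1, 2] / [3] / [4]
  Insert 8 (step 5): P = [1, 7, 8] / [2] / [6];  Q = [1, 2, 5] / [3] / [4]
  Insert 5 (step 6): P = [1, 5, 8] / [2, 7] / [6];  Q = [1, 2, 5] / [3, 6] / [4]
  Insert 4 (step 7): P = [1, 4, 8] / [2, 5] / [6, 7];  Q = [1, 2, 5] / [3, 6] / [4, 7]
  Insert 3 (step 8): P = [1, 3, 8] / [2, 4] / [5, 7] / [6];  Q = [1, 2, 5] / [3, 6] / [4, 7] / [8]
Final shape: (3, 2, 2, 1).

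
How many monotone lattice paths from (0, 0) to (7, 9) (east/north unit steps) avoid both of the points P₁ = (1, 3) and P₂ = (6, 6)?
Number of paths = 4944

Inclusion–exclusion. Total paths: C(16, 7) = 11440. Through P₁: C(4, 1)·C(12, 6) = 3696. Through P₂: C(12, 6)·C(4, 1) = 3696. Since P₁ is strictly southwest of P₂, a monotone path through both must visit P₁ then P₂; paths through both = C(4, 1)·C(8, 5)·C(4, 1) = 896. Avoid both = 11440 − 3696 − 3696 + 896 = 4944.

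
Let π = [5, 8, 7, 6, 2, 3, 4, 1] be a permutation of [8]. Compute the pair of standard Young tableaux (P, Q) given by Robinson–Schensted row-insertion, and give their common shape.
P = [1, 3, 4] / [2, 6] / [5] / [7] / [8];  Q = [1, 2, 7] / [3, 6] / [4] / [5] / [8];  common shape = (3, 2, 1, 1, 1)

Row-insert the values π_1, π_2, … into P one at a time, bumping the leftmost entry strictly greater than the inserted value down to the next row. The recording tableau Q records, in position (i, j), the step at which that cell was added to P.
  Insert 5 (step 1): P = [5];  Q = [1]
  Insert 8 (step 2): P = [5, 8];  Q = [1, 2]
  Insert 7 (step 3): P = [5, 7] / [8];  Q = [1, 2] / [3]
  Insert 6 (step 4): P = [5, 6] / [7] / [8];  Q = [1, 2] / [3] / [4]
  Insert 2 (step 5): P = [2, 6] / [5] / [7] / [8];  Q = [1, 2] / [3] / [4] / [5]
  Insert 3 (step 6): P = [2, 3] / [5, 6] / [7] / [8];  Q = [1, 2] / [3, 6] / [4] / [5]
  Insert 4 (step 7): P = [2, 3, 4] / [5, 6] / [7] / [8];  Q = [1, 2, 7] / [3, 6] / [4] / [5]
  Insert 1 (step 8): P = [1, 3, 4] / [2, 6] / [5] / [7] / [8];  Q = [1, 2, 7] / [3, 6] / [4] / [5] / [8]
Final shape: (3, 2, 1, 1, 1).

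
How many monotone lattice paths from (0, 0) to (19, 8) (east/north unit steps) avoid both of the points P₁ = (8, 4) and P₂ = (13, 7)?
Number of paths = 1195800

Inclusion–exclusion. Total paths: C(27, 19) = 2220075. Through P₁: C(12, 8)·C(15, 11) = 675675. Through P₂: C(20, 13)·C(7, 6) = 542640. Since P₁ is strictly southwest of P₂, a monotone path through both must visit P₁ then P₂; paths through both = C(12, 8)·C(8, 5)·C(7, 6) = 194040. Avoid both = 2220075 − 675675 − 542640 + 194040 = 1195800.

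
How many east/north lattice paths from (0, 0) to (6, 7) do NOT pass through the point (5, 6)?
Number of paths = 792

Total paths from (0, 0) to (6, 7): C(13, 6) = 1716. Paths through (5, 6): (paths (0, 0) → (5, 6)) × (paths (5, 6) → (6, 7)) = C(11, 5) · C(2, 1) = 462 · 2 = 924. Avoidance count = 1716 − 924 = 792.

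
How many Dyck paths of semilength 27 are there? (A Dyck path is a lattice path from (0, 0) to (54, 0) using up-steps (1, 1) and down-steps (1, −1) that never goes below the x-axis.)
C_27 = 69533550916004

These Dyck paths are counted by the Catalan number C_n = (1/(n + 1)) · C(2n, n). For n = 27: C_27 = (1/28) · C(54, 27) = 1946939425648112/28 = 69533550916004.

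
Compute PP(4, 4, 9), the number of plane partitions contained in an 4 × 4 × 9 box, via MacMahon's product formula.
PP(4, 4, 9) = 677352676

Evaluate the triple product over i = 1..4, j = 1..4, k = 1..9. The factors are (2/1) · (3/2) · (4/3) · (5/4) · (6/5) · (7/6) · (8/7) · (9/8) · … (144 factors total). The numerators and denominators telescope so the product is an integer; carrying out the multiplication exactly gives PP(4, 4, 9) = 677352676.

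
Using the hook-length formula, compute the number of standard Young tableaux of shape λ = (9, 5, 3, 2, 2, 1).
# SYT of shape (9, 5, 3, 2, 2, 1) = 2540395000

Hook-length formula: f^λ = n! / Π hook(c), product over all cells c of the Young diagram. For λ = (9, 5, 3, 2, 2, 1), n = 22 boxes. Hook lengths by row (left-to-right, top-to-bottom): [14, 12, 9, 7, 6, 4, 3, 2, 1]; [9, 7, 4, 2, 1]; [6, 4, 1]; [4, 2]; [3, 1]; [1]. Product of hooks = 442451165184. So f^λ = 22! / 442451165184 = 1124000727777607680000 / 442451165184 = 2540395000.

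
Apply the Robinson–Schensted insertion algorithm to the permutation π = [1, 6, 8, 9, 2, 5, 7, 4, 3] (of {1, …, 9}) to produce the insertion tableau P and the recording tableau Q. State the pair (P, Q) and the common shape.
P = [1, 2, 3, 7] / [4, 8, 9] / [5] / [6];  Q = [1, 2, 3, 4] / [5, 6, 7] / [8] / [9];  common shape = (4, 3, 1, 1)

Row-insert the values π_1, π_2, … into P one at a time, bumping the leftmost entry strictly greater than the inserted value down to the next row. The recording tableau Q records, in position (i, j), the step at which that cell was added to P.
  Insert 1 (step 1): P = [1];  Q = [1]
  Insert 6 (step 2): P = [1, 6];  Q = [1, 2]
  Insert 8 (step 3): P = [1, 6, 8];  Q = [1, 2, 3]
  Insert 9 (step 4): P = [1, 6, 8, 9];  Q = [1, 2, 3, 4]
  Insert 2 (step 5): P = [1, 2, 8, 9] / [6];  Q = [1, 2, 3, 4] / [5]
  Insert 5 (step 6): P = [1, 2, 5, 9] / [6, 8];  Q = [1, 2, 3, 4] / [5, 6]
  Insert 7 (step 7): P = [1, 2, 5, 7] / [6, 8, 9];  Q = [1, 2, 3, 4] / [5, 6, 7]
  Insert 4 (step 8): P = [1, 2, 4, 7] / [5, 8, 9] / [6];  Q = [1, 2, 3, 4] / [5, 6, 7] / [8]
  Insert 3 (step 9): P = [1, 2, 3, 7] / [4, 8, 9] / [5] / [6];  Q = [1, 2, 3, 4] / [5, 6, 7] / [8] / [9]
Final shape: (4, 3, 1, 1).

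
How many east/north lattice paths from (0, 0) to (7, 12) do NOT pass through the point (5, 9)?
Number of paths = 30368

Total paths from (0, 0) to (7, 12): C(19, 7) = 50388. Paths through (5, 9): (paths (0, 0) → (5, 9)) × (paths (5, 9) → (7, 12)) = C(14, 5) · C(5, 2) = 2002 · 10 = 20020. Avoidance count = 50388 − 20020 = 30368.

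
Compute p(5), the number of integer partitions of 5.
p(5) = 7

List all partitions of 5: 5, 4+1, 3+2, 3+1+1, 2+2+1, 2+1+1+1, 1+1+1+1+1. Counting them gives p(5) = 7.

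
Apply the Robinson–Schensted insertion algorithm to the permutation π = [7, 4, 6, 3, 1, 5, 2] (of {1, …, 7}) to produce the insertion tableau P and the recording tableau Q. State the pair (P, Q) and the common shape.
P = [1, 2] / [3, 5] / [4, 6] / [7];  Q = [1, 3] / [2, 6] / [4, 7] / [5];  common shape = (2, 2, 2, 1)

Row-insert the values π_1, π_2, … into P one at a time, bumping the leftmost entry strictly greater than the inserted value down to the next row. The recording tableau Q records, in position (i, j), the step at which that cell was added to P.
  Insert 7 (step 1): P = [7];  Q = [1]
  Insert 4 (step 2): P = [4] / [7];  Q = [1] / [2]
  Insert 6 (step 3): P = [4, 6] / [7];  Q = [1, 3] / [2]
  Insert 3 (step 4): P = [3, 6] / [4] / [7];  Q = [1, 3] / [2] / [4]
  Insert 1 (step 5): P = [1, 6] / [3] / [4] / [7];  Q = [1, 3] / [2] / [4] / [5]
  Insert 5 (step 6): P = [1, 5] / [3, 6] / [4] / [7];  Q = [1, 3] / [2, 6] / [4] / [5]
  Insert 2 (step 7): P = [1, 2] / [3, 5] / [4, 6] / [7];  Q = [1, 3] / [2, 6] / [4, 7] / [5]
Final shape: (2, 2, 2, 1).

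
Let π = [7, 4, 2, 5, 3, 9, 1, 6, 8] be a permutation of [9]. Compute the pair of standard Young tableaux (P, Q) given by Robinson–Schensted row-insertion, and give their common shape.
P = [1, 3, 6, 8] / [2, 5, 9] / [4] / [7];  Q = [1, 4, 6, 9] / [2, 5, 8] / [3] / [7];  common shape = (4, 3, 1, 1)

Row-insert the values π_1, π_2, … into P one at a time, bumping the leftmost entry strictly greater than the inserted value down to the next row. The recording tableau Q records, in position (i, j), the step at which that cell was added to P.
  Insert 7 (step 1): P = [7];  Q = [1]
  Insert 4 (step 2): P = [4] / [7];  Q = [1] / [2]
  Insert 2 (step 3): P = [2] / [4] / [7];  Q = [1] / [2] / [3]
  Insert 5 (step 4): P = [2, 5] / [4] / [7];  Q = [1, 4] / [2] / [3]
  Insert 3 (step 5): P = [2, 3] / [4, 5] / [7];  Q = [1, 4] / [2, 5] / [3]
  Insert 9 (step 6): P = [2, 3, 9] / [4, 5] / [7];  Q = [1, 4, 6] / [2, 5] / [3]
  Insert 1 (step 7): P = [1, 3, 9] / [2, 5] / [4] / [7];  Q = [1, 4, 6] / [2, 5] / [3] / [7]
  Insert 6 (step 8): P = [1, 3, 6] / [2, 5, 9] / [4] / [7];  Q = [1, 4, 6] / [2, 5, 8] / [3] / [7]
  Insert 8 (step 9): P = [1, 3, 6, 8] / [2, 5, 9] / [4] / [7];  Q = [1, 4, 6, 9] / [2, 5, 8] / [3] / [7]
Final shape: (4, 3, 1, 1).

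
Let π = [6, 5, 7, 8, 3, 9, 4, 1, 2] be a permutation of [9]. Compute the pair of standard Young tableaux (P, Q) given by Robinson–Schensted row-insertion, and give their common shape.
P = [1, 2, 8, 9] / [3, 4] / [5, 7] / [6];  Q = [1, 3, 4, 6] / [2, 7] / [5, 9] / [8];  common shape = (4, 2, 2, 1)

Row-insert the values π_1, π_2, … into P one at a time, bumping the leftmost entry strictly greater than the inserted value down to the next row. The recording tableau Q records, in position (i, j), the step at which that cell was added to P.
  Insert 6 (step 1): P = [6];  Q = [1]
  Insert 5 (step 2): P = [5] / [6];  Q = [1] / [2]
  Insert 7 (step 3): P = [5, 7] / [6];  Q = [1, 3] / [2]
  Insert 8 (step 4): P = [5, 7, 8] / [6];  Q = [1, 3, 4] / [2]
  Insert 3 (step 5): P = [3, 7, 8] / [5] / [6];  Q = [1, 3, 4] / [2] / [5]
  Insert 9 (step 6): P = [3, 7, 8, 9] / [5] / [6];  Q = [1, 3, 4, 6] / [2] / [5]
  Insert 4 (step 7): P = [3, 4, 8, 9] / [5, 7] / [6];  Q = [1, 3, 4, 6] / [2, 7] / [5]
  Insert 1 (step 8): P = [1, 4, 8, 9] / [3, 7] / [5] / [6];  Q = [1, 3, 4, 6] / [2, 7] / [5] / [8]
  Insert 2 (step 9): P = [1, 2, 8, 9] / [3, 4] / [5, 7] / [6];  Q = [1, 3, 4, 6] / [2, 7] / [5, 9] / [8]
Final shape: (4, 2, 2, 1).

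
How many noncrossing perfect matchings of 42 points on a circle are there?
C_21 = 24466267020

These noncrossing handshakes are counted by the Catalan number C_n = (1/(n + 1)) · C(2n, n). For n = 21: C_21 = (1/22) · C(42, 21) = 538257874440/22 = 24466267020.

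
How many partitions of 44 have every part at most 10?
p(44, parts ≤ 10) = 29292

Use the recurrence p(n, m) = p(n, m−1) + p(n−m, m): either the largest part is < m (count p(n, m−1)) or the largest part is exactly m (remove one copy of m, count p(n−m, m)). With p(0, ·) = 1 this gives p(44, parts ≤ 10) = 29292. (By conjugating Young diagrams, this also counts partitions of 44 into at most 10 parts.)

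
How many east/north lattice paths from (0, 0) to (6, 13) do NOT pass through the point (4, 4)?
Number of paths = 23282

Total paths from (0, 0) to (6, 13): C(19, 6) = 27132. Paths through (4, 4): (paths (0, 0) → (4, 4)) × (paths (4, 4) → (6, 13)) = C(8, 4) · C(11, 2) = 70 · 55 = 3850. Avoidance count = 27132 − 3850 = 23282.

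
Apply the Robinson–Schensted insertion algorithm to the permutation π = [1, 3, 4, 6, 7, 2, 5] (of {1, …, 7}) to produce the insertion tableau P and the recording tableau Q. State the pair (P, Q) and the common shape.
P = [1, 2, 4, 5, 7] / [3, 6];  Q = [1, 2, 3, 4, 5] / [6, 7];  common shape = (5, 2)

Row-insert the values π_1, π_2, … into P one at a time, bumping the leftmost entry strictly greater than the inserted value down to the next row. The recording tableau Q records, in position (i, j), the step at which that cell was added to P.
  Insert 1 (step 1): P = [1];  Q = [1]
  Insert 3 (step 2): P = [1, 3];  Q = [1, 2]
  Insert 4 (step 3): P = [1, 3, 4];  Q = [1, 2, 3]
  Insert 6 (step 4): P = [1, 3, 4, 6];  Q = [1, 2, 3, 4]
  Insert 7 (step 5): P = [1, 3, 4, 6, 7];  Q = [1, 2, 3, 4, 5]
  Insert 2 (step 6): P = [1, 2, 4, 6, 7] / [3];  Q = [1, 2, 3, 4, 5] / [6]
  Insert 5 (step 7): P = [1, 2, 4, 5, 7] / [3, 6];  Q = [1, 2, 3, 4, 5] / [6, 7]
Final shape: (5, 2).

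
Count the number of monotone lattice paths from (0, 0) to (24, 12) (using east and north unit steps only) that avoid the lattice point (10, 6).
Number of paths = 941287620

Total paths from (0, 0) to (24, 12): C(36, 24) = 1251677700. Paths through (10, 6): (paths (0, 0) → (10, 6)) × (paths (10, 6) → (24, 12)) = C(16, 10) · C(20, 14) = 8008 · 38760 = 310390080. Avoidance count = 1251677700 − 310390080 = 941287620.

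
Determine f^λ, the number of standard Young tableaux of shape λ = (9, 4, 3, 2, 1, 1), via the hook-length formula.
# SYT of shape (9, 4, 3, 2, 1, 1) = 120931200

Hook-length formula: f^λ = n! / Π hook(c), product over all cells c of the Young diagram. For λ = (9, 4, 3, 2, 1, 1), n = 20 boxes. Hook lengths by row (left-to-right, top-to-bottom): [14, 11, 9, 7, 5, 4, 3, 2, 1]; [8, 5, 3, 1]; [6, 3, 1]; [4, 1]; [2]; [1]. Product of hooks = 20118067200. So f^λ = 20! / 20118067200 = 2432902008176640000 / 20118067200 = 120931200.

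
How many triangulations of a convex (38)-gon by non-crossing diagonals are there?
C_36 = 11959798385860453492

These polygon triangulations are counted by the Catalan number C_n = (1/(n + 1)) · C(2n, n). For n = 36: C_36 = (1/37) · C(72, 36) = 442512540276836779204/37 = 11959798385860453492.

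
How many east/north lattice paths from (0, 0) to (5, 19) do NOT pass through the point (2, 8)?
Number of paths = 26124

Total paths from (0, 0) to (5, 19): C(24, 5) = 42504. Paths through (2, 8): (paths (0, 0) → (2, 8)) × (paths (2, 8) → (5, 19)) = C(10, 2) · C(14, 3) = 45 · 364 = 16380. Avoidance count = 42504 − 16380 = 26124.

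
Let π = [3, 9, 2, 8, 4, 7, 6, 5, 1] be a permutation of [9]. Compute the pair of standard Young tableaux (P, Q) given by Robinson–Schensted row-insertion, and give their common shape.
P = [1, 4, 5] / [2, 6] / [3] / [7] / [8] / [9];  Q = [1, 2, 6] / [3, 4] / [5] / [7] / [8] / [9];  common shape = (3, 2, 1, 1, 1, 1)

Row-insert the values π_1, π_2, … into P one at a time, bumping the leftmost entry strictly greater than the inserted value down to the next row. The recording tableau Q records, in position (i, j), the step at which that cell was added to P.
  Insert 3 (step 1): P = [3];  Q = [1]
  Insert 9 (step 2): P = [3, 9];  Q = [1, 2]
  Insert 2 (step 3): P = [2, 9] / [3];  Q = [1, 2] / [3]
  Insert 8 (step 4): P = [2, 8] / [3, 9];  Q = [1, 2] / [3, 4]
  Insert 4 (step 5): P = [2, 4] / [3, 8] / [9];  Q = [1, 2] / [3, 4] / [5]
  Insert 7 (step 6): P = [2, 4, 7] / [3, 8] / [9];  Q = [1, 2, 6] / [3, 4] / [5]
  Insert 6 (step 7): P = [2, 4, 6] / [3, 7] / [8] / [9];  Q = [1, 2, 6] / [3, 4] / [5] / [7]
  Insert 5 (step 8): P = [2, 4, 5] / [3, 6] / [7] / [8] / [9];  Q = [1, 2, 6] / [3, 4] / [5] / [7] / [8]
  Insert 1 (step 9): P = [1, 4, 5] / [2, 6] / [3] / [7] / [8] / [9];  Q = [1, 2, 6] / [3, 4] / [5] / [7] / [8] / [9]
Final shape: (3, 2, 1, 1, 1, 1).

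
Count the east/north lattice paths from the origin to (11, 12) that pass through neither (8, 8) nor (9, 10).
Number of paths = 579020

Inclusion–exclusion. Total paths: C(23, 11) = 1352078. Through P₁: C(16, 8)·C(7, 3) = 450450. Through P₂: C(19, 9)·C(4, 2) = 554268. Since P₁ is strictly southwest of P₂, a monotone path through both must visit P₁ then P₂; paths through both = C(16, 8)·C(3, 1)·C(4, 2) = 231660. Avoid both = 1352078 − 450450 − 554268 + 231660 = 579020.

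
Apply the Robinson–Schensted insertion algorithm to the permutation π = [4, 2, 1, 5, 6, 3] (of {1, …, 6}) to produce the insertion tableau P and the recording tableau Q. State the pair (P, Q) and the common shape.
P = [1, 3, 6] / [2, 5] / [4];  Q = [1, 4, 5] / [2, 6] / [3];  common shape = (3, 2, 1)

Row-insert the values π_1, π_2, … into P one at a time, bumping the leftmost entry strictly greater than the inserted value down to the next row. The recording tableau Q records, in position (i, j), the step at which that cell was added to P.
  Insert 4 (step 1): P = [4];  Q = [1]
  Insert 2 (step 2): P = [2] / [4];  Q = [1] / [2]
  Insert 1 (step 3): P = [1] / [2] / [4];  Q = [1] / [2] / [3]
  Insert 5 (step 4): P = [1, 5] / [2] / [4];  Q = [1, 4] / [2] / [3]
  Insert 6 (step 5): P = [1, 5, 6] / [2] / [4];  Q = [1, 4, 5] / [2] / [3]
  Insert 3 (step 6): P = [1, 3, 6] / [2, 5] / [4];  Q = [1, 4, 5] / [2, 6] / [3]
Final shape: (3, 2, 1).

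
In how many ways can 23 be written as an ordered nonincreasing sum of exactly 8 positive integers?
p(23, 8 parts) = 146

Partitions of n into exactly k parts are in bijection with partitions of n − k into at most k parts (subtract 1 from each part). So p(23, exactly 8) = p(15, parts ≤ 8). Computing via the recurrence p(m, j) = p(m, j−1) + p(m−j, j) gives 146.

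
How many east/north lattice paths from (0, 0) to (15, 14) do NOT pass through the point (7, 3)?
Number of paths = 68488920

Total paths from (0, 0) to (15, 14): C(29, 15) = 77558760. Paths through (7, 3): (paths (0, 0) → (7, 3)) × (paths (7, 3) → (15, 14)) = C(10, 7) · C(19, 8) = 120 · 75582 = 9069840. Avoidance count = 77558760 − 9069840 = 68488920.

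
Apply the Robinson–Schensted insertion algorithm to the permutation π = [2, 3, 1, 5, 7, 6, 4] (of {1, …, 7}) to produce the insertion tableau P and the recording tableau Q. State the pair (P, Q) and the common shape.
P = [1, 3, 4, 6] / [2, 5] / [7];  Q = [1, 2, 4, 5] / [3, 6] / [7];  common shape = (4, 2, 1)

Row-insert the values π_1, π_2, … into P one at a time, bumping the leftmost entry strictly greater than the inserted value down to the next row. The recording tableau Q records, in position (i, j), the step at which that cell was added to P.
  Insert 2 (step 1): P = [2];  Q = [1]
  Insert 3 (step 2): P = [2, 3];  Q = [1, 2]
  Insert 1 (step 3): P = [1, 3] / [2];  Q = [1, 2] / [3]
  Insert 5 (step 4): P = [1, 3, 5] / [2];  Q = [1, 2, 4] / [3]
  Insert 7 (step 5): P = [1, 3, 5, 7] / [2];  Q = [1, 2, 4, 5] / [3]
  Insert 6 (step 6): P = [1, 3, 5, 6] / [2, 7];  Q = [1, 2, 4, 5] / [3, 6]
  Insert 4 (step 7): P = [1, 3, 4, 6] / [2, 5] / [7];  Q = [1, 2, 4, 5] / [3, 6] / [7]
Final shape: (4, 2, 1).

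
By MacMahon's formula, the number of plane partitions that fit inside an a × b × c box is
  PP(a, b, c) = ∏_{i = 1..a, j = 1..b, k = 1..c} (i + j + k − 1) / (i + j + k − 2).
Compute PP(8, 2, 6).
PP(8, 2, 6) = 2147145

Evaluate the triple product over i = 1..8, j = 1..2, k = 1..6. The factors are (2/1) · (3/2) · (4/3) · (5/4) · (6/5) · (7/6) · (3/2) · (4/3) · … (96 factors total). The numerators and denominators telescope so the product is an integer; carrying out the multiplication exactly gives PP(8, 2, 6) = 2147145.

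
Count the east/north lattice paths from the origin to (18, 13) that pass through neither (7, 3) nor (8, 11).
Number of paths = 159010023

Inclusion–exclusion. Total paths: C(31, 18) = 206253075. Through P₁: C(10, 7)·C(21, 11) = 42325920. Through P₂: C(19, 8)·C(12, 10) = 4988412. Since P₁ is strictly southwest of P₂, a monotone path through both must visit P₁ then P₂; paths through both = C(10, 7)·C(9, 1)·C(12, 10) = 71280. Avoid both = 206253075 − 42325920 − 4988412 + 71280 = 159010023.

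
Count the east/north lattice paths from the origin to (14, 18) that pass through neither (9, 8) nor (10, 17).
Number of paths = 357466745

Inclusion–exclusion. Total paths: C(32, 14) = 471435600. Through P₁: C(17, 9)·C(15, 5) = 73002930. Through P₂: C(27, 10)·C(5, 4) = 42181425. Since P₁ is strictly southwest of P₂, a monotone path through both must visit P₁ then P₂; paths through both = C(17, 9)·C(10, 1)·C(5, 4) = 1215500. Avoid both = 471435600 − 73002930 − 42181425 + 1215500 = 357466745.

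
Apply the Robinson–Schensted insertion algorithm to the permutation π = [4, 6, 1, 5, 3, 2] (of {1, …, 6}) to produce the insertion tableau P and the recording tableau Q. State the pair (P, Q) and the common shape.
P = [1, 2] / [3, 5] / [4] / [6];  Q = [1, 2] / [3, 4] / [5] / [6];  common shape = (2, 2, 1, 1)

Row-insert the values π_1, π_2, … into P one at a time, bumping the leftmost entry strictly greater than the inserted value down to the next row. The recording tableau Q records, in position (i, j), the step at which that cell was added to P.
  Insert 4 (step 1): P = [4];  Q = [1]
  Insert 6 (step 2): P = [4, 6];  Q = [1, 2]
  Insert 1 (step 3): P = [1, 6] / [4];  Q = [1, 2] / [3]
  Insert 5 (step 4): P = [1, 5] / [4, 6];  Q = [1, 2] / [3, 4]
  Insert 3 (step 5): P = [1, 3] / [4, 5] / [6];  Q = [1, 2] / [3, 4] / [5]
  Insert 2 (step 6): P = [1, 2] / [3, 5] / [4] / [6];  Q = [1, 2] / [3, 4] / [5] / [6]
Final shape: (2, 2, 1, 1).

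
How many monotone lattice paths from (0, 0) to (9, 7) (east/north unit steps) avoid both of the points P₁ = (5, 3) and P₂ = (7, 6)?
Number of paths = 4052

Inclusion–exclusion. Total paths: C(16, 9) = 11440. Through P₁: C(8, 5)·C(8, 4) = 3920. Through P₂: C(13, 7)·C(3, 2) = 5148. Since P₁ is strictly southwest of P₂, a monotone path through both must visit P₁ then P₂; paths through both = C(8, 5)·C(5, 2)·C(3, 2) = 1680. Avoid both = 11440 − 3920 − 5148 + 1680 = 4052.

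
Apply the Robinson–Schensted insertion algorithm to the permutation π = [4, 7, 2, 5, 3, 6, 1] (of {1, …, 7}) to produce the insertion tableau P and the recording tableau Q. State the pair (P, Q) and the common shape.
P = [1, 3, 6] / [2, 5] / [4] / [7];  Q = [1, 2, 6] / [3, 4] / [5] / [7];  common shape = (3, 2, 1, 1)

Row-insert the values π_1, π_2, … into P one at a time, bumping the leftmost entry strictly greater than the inserted value down to the next row. The recording tableau Q records, in position (i, j), the step at which that cell was added to P.
  Insert 4 (step 1): P = [4];  Q = [1]
  Insert 7 (step 2): P = [4, 7];  Q = [1, 2]
  Insert 2 (step 3): P = [2, 7] / [4];  Q = [1, 2] / [3]
  Insert 5 (step 4): P = [2, 5] / [4, 7];  Q = [1, 2] / [3, 4]
  Insert 3 (step 5): P = [2, 3] / [4, 5] / [7];  Q = [1, 2] / [3, 4] / [5]
  Insert 6 (step 6): P = [2, 3, 6] / [4, 5] / [7];  Q = [1, 2, 6] / [3, 4] / [5]
  Insert 1 (step 7): P = [1, 3, 6] / [2, 5] / [4] / [7];  Q = [1, 2, 6] / [3, 4] / [5] / [7]
Final shape: (3, 2, 1, 1).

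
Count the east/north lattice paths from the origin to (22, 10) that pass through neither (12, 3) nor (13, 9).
Number of paths = 50721050

Inclusion–exclusion. Total paths: C(32, 22) = 64512240. Through P₁: C(15, 12)·C(17, 10) = 8848840. Through P₂: C(22, 13)·C(10, 9) = 4974200. Since P₁ is strictly southwest of P₂, a monotone path through both must visit P₁ then P₂; paths through both = C(15, 12)·C(7, 1)·C(10, 9) = 31850. Avoid both = 64512240 − 8848840 − 4974200 + 31850 = 50721050.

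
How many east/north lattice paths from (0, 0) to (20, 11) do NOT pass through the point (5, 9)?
Number of paths = 84400043

Total paths from (0, 0) to (20, 11): C(31, 20) = 84672315. Paths through (5, 9): (paths (0, 0) → (5, 9)) × (paths (5, 9) → (20, 11)) = C(14, 5) · C(17, 15) = 2002 · 136 = 272272. Avoidance count = 84672315 − 272272 = 84400043.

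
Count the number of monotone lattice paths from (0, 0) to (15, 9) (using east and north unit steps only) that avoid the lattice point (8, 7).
Number of paths = 1075844

Total paths from (0, 0) to (15, 9): C(24, 15) = 1307504. Paths through (8, 7): (paths (0, 0) → (8, 7)) × (paths (8, 7) → (15, 9)) = C(15, 8) · C(9, 7) = 6435 · 36 = 231660. Avoidance count = 1307504 − 231660 = 1075844.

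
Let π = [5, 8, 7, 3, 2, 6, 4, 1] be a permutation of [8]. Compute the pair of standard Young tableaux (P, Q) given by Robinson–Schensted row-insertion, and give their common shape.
P = [1, 4] / [2, 6] / [3, 7] / [5] / [8];  Q = [1, 2] / [3, 6] / [4, 7] / [5] / [8];  common shape = (2, 2, 2, 1, 1)

Row-insert the values π_1, π_2, … into P one at a time, bumping the leftmost entry strictly greater than the inserted value down to the next row. The recording tableau Q records, in position (i, j), the step at which that cell was added to P.
  Insert 5 (step 1): P = [5];  Q = [1]
  Insert 8 (step 2): P = [5, 8];  Q = [1, 2]
  Insert 7 (step 3): P = [5, 7] / [8];  Q = [1, 2] / [3]
  Insert 3 (step 4): P = [3, 7] / [5] / [8];  Q = [1, 2] / [3] / [4]
  Insert 2 (step 5): P = [2, 7] / [3] / [5] / [8];  Q = [1, 2] / [3] / [4] / [5]
  Insert 6 (step 6): P = [2, 6] / [3, 7] / [5] / [8];  Q = [1, 2] / [3, 6] / [4] / [5]
  Insert 4 (step 7): P = [2, 4] / [3, 6] / [5, 7] / [8];  Q = [1, 2] / [3, 6] / [4, 7] / [5]
  Insert 1 (step 8): P = [1, 4] / [2, 6] / [3, 7] / [5] / [8];  Q = [1, 2] / [3, 6] / [4, 7] / [5] / [8]
Final shape: (2, 2, 2, 1, 1).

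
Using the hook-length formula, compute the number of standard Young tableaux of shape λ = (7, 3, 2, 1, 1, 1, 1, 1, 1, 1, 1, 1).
# SYT of shape (7, 3, 2, 1, 1, 1, 1, 1, 1, 1, 1, 1) = 15827000

Hook-length formula: f^λ = n! / Π hook(c), product over all cells c of the Young diagram. For λ = (7, 3, 2, 1, 1, 1, 1, 1, 1, 1, 1, 1), n = 21 boxes. Hook lengths by row (left-to-right, top-to-bottom): [18, 8, 6, 4, 3, 2, 1]; [13, 3, 1]; [11, 1]; [9]; [8]; [7]; [6]; [5]; [4]; [3]; [2]; [1]. Product of hooks = 3228087582720. So f^λ = 21! / 3228087582720 = 51090942171709440000 / 3228087582720 = 15827000.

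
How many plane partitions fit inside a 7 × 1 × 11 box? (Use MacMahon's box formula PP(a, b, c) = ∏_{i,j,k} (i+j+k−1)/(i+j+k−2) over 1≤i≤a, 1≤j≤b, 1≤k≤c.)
PP(7, 1, 11) = 31824

Evaluate the triple product over i = 1..7, j = 1..1, k = 1..11. The factors are (2/1) · (3/2) · (4/3) · (5/4) · (6/5) · (7/6) · (8/7) · (9/8) · … (77 factors total). The numerators and denominators telescope so the product is an integer; carrying out the multiplication exactly gives PP(7, 1, 11) = 31824.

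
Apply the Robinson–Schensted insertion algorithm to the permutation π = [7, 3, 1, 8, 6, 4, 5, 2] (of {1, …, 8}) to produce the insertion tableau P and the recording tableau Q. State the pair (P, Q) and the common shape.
P = [1, 2, 5] / [3, 4] / [6, 8] / [7];  Q = [1, 4, 7] / [2, 5] / [3, 6] / [8];  common shape = (3, 2, 2, 1)

Row-insert the values π_1, π_2, … into P one at a time, bumping the leftmost entry strictly greater than the inserted value down to the next row. The recording tableau Q records, in position (i, j), the step at which that cell was added to P.
  Insert 7 (step 1): P = [7];  Q = [1]
  Insert 3 (step 2): P = [3] / [7];  Q = [1] / [2]
  Insert 1 (step 3): P = [1] / [3] / [7];  Q = [1] / [2] / [3]
  Insert 8 (step 4): P = [1, 8] / [3] / [7];  Q = [1, 4] / [2] / [3]
  Insert 6 (step 5): P = [1, 6] / [3, 8] / [7];  Q = [1, 4] / [2, 5] / [3]
  Insert 4 (step 6): P = [1, 4] / [3, 6] / [7, 8];  Q = [1, 4] / [2, 5] / [3, 6]
  Insert 5 (step 7): P = [1, 4, 5] / [3, 6] / [7, 8];  Q = [1, 4, 7] / [2, 5] / [3, 6]
  Insert 2 (step 8): P = [1, 2, 5] / [3, 4] / [6, 8] / [7];  Q = [1, 4, 7] / [2, 5] / [3, 6] / [8]
Final shape: (3, 2, 2, 1).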